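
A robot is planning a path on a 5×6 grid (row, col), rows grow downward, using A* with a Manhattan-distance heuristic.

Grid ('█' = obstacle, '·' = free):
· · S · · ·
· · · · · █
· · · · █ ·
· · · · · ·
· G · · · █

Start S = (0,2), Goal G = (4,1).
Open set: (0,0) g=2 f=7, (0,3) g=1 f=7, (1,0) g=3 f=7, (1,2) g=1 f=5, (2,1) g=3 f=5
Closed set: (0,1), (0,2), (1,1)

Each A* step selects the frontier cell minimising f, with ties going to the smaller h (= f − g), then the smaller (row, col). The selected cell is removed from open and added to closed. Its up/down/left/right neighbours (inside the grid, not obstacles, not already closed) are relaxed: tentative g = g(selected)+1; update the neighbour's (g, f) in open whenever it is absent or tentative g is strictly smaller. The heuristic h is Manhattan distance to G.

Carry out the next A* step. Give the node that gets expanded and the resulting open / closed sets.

expanded=(2,1); open=[(0,0) g=2 f=7, (0,3) g=1 f=7, (1,0) g=3 f=7, (1,2) g=1 f=5, (2,0) g=4 f=7, (2,2) g=4 f=7, (3,1) g=4 f=5]; closed=[(0,1), (0,2), (1,1), (2,1)]

step 1: expand (2,1) (f=5, h=2) → closed; open now [(0,0) g=2 f=7, (0,3) g=1 f=7, (1,0) g=3 f=7, (1,2) g=1 f=5, (2,0) g=4 f=7, (2,2) g=4 f=7, (3,1) g=4 f=5]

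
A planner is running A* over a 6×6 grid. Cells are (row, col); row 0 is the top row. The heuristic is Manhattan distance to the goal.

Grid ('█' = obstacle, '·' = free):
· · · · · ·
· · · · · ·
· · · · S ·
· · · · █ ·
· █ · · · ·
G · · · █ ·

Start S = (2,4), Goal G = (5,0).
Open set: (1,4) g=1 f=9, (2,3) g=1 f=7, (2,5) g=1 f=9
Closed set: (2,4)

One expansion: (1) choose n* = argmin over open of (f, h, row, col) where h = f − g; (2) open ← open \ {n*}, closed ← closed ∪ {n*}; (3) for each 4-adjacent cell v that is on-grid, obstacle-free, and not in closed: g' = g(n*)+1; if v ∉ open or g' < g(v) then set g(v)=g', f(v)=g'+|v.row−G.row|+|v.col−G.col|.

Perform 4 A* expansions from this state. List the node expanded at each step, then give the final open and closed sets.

step 1: expand (2,3) (f=7, h=6) → closed; open now [(1,3) g=2 f=9, (1,4) g=1 f=9, (2,2) g=2 f=7, (2,5) g=1 f=9, (3,3) g=2 f=7]
step 2: expand (2,2) (f=7, h=5) → closed; open now [(1,2) g=3 f=9, (1,3) g=2 f=9, (1,4) g=1 f=9, (2,1) g=3 f=7, (2,5) g=1 f=9, (3,2) g=3 f=7, (3,3) g=2 f=7]
step 3: expand (2,1) (f=7, h=4) → closed; open now [(1,1) g=4 f=9, (1,2) g=3 f=9, (1,3) g=2 f=9, (1,4) g=1 f=9, (2,0) g=4 f=7, (2,5) g=1 f=9, (3,1) g=4 f=7, (3,2) g=3 f=7, (3,3) g=2 f=7]
step 4: expand (2,0) (f=7, h=3) → closed; open now [(1,0) g=5 f=9, (1,1) g=4 f=9, (1,2) g=3 f=9, (1,3) g=2 f=9, (1,4) g=1 f=9, (2,5) g=1 f=9, (3,0) g=5 f=7, (3,1) g=4 f=7, (3,2) g=3 f=7, (3,3) g=2 f=7]

order=[(2,3) → (2,2) → (2,1) → (2,0)]; open=[(1,0) g=5 f=9, (1,1) g=4 f=9, (1,2) g=3 f=9, (1,3) g=2 f=9, (1,4) g=1 f=9, (2,5) g=1 f=9, (3,0) g=5 f=7, (3,1) g=4 f=7, (3,2) g=3 f=7, (3,3) g=2 f=7]; closed=[(2,0), (2,1), (2,2), (2,3), (2,4)]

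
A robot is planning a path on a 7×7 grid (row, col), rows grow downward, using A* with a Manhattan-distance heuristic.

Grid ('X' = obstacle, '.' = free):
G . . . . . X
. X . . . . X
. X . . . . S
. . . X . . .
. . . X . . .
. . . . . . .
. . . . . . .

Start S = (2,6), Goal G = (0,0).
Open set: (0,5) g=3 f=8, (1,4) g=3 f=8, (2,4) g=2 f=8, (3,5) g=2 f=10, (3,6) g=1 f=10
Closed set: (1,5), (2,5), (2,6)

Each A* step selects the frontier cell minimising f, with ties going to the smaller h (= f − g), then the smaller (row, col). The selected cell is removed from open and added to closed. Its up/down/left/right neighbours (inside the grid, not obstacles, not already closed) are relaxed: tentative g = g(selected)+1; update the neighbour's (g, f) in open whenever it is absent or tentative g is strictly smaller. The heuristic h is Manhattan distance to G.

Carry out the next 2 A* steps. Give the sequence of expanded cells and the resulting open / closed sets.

order=[(0,5) → (0,4)]; open=[(0,3) g=5 f=8, (1,4) g=3 f=8, (2,4) g=2 f=8, (3,5) g=2 f=10, (3,6) g=1 f=10]; closed=[(0,4), (0,5), (1,5), (2,5), (2,6)]

step 1: expand (0,5) (f=8, h=5) → closed; open now [(0,4) g=4 f=8, (1,4) g=3 f=8, (2,4) g=2 f=8, (3,5) g=2 f=10, (3,6) g=1 f=10]
step 2: expand (0,4) (f=8, h=4) → closed; open now [(0,3) g=5 f=8, (1,4) g=3 f=8, (2,4) g=2 f=8, (3,5) g=2 f=10, (3,6) g=1 f=10]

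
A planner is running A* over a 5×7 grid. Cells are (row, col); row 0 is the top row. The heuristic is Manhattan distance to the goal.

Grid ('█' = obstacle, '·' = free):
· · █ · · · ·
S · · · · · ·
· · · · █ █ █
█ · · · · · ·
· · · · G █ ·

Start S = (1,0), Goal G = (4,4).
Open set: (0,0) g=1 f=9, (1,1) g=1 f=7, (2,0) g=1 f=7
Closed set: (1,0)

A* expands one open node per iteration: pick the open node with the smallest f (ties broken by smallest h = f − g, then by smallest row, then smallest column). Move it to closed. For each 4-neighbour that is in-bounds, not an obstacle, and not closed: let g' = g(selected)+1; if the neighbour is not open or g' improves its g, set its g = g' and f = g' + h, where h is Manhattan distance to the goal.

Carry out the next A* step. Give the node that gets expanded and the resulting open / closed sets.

step 1: expand (1,1) (f=7, h=6) → closed; open now [(0,0) g=1 f=9, (0,1) g=2 f=9, (1,2) g=2 f=7, (2,0) g=1 f=7, (2,1) g=2 f=7]

expanded=(1,1); open=[(0,0) g=1 f=9, (0,1) g=2 f=9, (1,2) g=2 f=7, (2,0) g=1 f=7, (2,1) g=2 f=7]; closed=[(1,0), (1,1)]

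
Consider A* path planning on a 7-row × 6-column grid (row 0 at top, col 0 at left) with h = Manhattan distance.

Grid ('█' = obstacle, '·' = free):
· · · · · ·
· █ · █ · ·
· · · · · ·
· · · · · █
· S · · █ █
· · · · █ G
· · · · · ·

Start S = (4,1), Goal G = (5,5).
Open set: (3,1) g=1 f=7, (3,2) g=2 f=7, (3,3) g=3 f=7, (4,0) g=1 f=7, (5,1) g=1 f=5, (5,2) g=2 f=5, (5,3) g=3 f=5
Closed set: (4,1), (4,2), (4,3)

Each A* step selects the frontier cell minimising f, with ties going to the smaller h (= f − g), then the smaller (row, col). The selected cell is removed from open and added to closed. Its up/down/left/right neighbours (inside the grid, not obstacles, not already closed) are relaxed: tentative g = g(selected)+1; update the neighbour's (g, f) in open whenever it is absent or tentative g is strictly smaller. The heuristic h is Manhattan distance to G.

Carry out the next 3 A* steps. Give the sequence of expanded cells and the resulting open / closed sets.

order=[(5,3) → (5,2) → (5,1)]; open=[(3,1) g=1 f=7, (3,2) g=2 f=7, (3,3) g=3 f=7, (4,0) g=1 f=7, (5,0) g=2 f=7, (6,1) g=2 f=7, (6,2) g=3 f=7, (6,3) g=4 f=7]; closed=[(4,1), (4,2), (4,3), (5,1), (5,2), (5,3)]

step 1: expand (5,3) (f=5, h=2) → closed; open now [(3,1) g=1 f=7, (3,2) g=2 f=7, (3,3) g=3 f=7, (4,0) g=1 f=7, (5,1) g=1 f=5, (5,2) g=2 f=5, (6,3) g=4 f=7]
step 2: expand (5,2) (f=5, h=3) → closed; open now [(3,1) g=1 f=7, (3,2) g=2 f=7, (3,3) g=3 f=7, (4,0) g=1 f=7, (5,1) g=1 f=5, (6,2) g=3 f=7, (6,3) g=4 f=7]
step 3: expand (5,1) (f=5, h=4) → closed; open now [(3,1) g=1 f=7, (3,2) g=2 f=7, (3,3) g=3 f=7, (4,0) g=1 f=7, (5,0) g=2 f=7, (6,1) g=2 f=7, (6,2) g=3 f=7, (6,3) g=4 f=7]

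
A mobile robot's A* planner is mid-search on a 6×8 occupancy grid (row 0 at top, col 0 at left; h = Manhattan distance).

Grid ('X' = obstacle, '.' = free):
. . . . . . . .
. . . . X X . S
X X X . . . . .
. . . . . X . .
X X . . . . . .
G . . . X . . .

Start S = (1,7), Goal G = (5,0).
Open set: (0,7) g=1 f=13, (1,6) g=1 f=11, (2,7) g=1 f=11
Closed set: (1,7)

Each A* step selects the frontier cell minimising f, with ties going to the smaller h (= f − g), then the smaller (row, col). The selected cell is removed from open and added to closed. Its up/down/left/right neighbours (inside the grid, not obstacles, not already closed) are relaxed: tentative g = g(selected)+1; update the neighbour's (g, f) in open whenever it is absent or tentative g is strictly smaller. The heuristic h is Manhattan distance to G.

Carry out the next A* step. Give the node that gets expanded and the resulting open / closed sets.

step 1: expand (1,6) (f=11, h=10) → closed; open now [(0,6) g=2 f=13, (0,7) g=1 f=13, (2,6) g=2 f=11, (2,7) g=1 f=11]

expanded=(1,6); open=[(0,6) g=2 f=13, (0,7) g=1 f=13, (2,6) g=2 f=11, (2,7) g=1 f=11]; closed=[(1,6), (1,7)]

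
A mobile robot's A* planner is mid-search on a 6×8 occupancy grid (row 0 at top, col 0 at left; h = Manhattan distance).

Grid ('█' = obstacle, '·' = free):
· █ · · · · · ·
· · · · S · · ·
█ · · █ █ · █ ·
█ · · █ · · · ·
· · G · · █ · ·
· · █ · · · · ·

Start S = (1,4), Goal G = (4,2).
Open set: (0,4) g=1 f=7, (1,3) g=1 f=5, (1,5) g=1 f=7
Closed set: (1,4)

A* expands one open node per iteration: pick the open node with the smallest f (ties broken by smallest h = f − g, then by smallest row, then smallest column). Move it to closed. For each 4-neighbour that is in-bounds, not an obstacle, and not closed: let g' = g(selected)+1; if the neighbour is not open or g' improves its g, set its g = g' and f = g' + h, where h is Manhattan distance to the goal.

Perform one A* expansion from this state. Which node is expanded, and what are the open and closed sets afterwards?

expanded=(1,3); open=[(0,3) g=2 f=7, (0,4) g=1 f=7, (1,2) g=2 f=5, (1,5) g=1 f=7]; closed=[(1,3), (1,4)]

step 1: expand (1,3) (f=5, h=4) → closed; open now [(0,3) g=2 f=7, (0,4) g=1 f=7, (1,2) g=2 f=5, (1,5) g=1 f=7]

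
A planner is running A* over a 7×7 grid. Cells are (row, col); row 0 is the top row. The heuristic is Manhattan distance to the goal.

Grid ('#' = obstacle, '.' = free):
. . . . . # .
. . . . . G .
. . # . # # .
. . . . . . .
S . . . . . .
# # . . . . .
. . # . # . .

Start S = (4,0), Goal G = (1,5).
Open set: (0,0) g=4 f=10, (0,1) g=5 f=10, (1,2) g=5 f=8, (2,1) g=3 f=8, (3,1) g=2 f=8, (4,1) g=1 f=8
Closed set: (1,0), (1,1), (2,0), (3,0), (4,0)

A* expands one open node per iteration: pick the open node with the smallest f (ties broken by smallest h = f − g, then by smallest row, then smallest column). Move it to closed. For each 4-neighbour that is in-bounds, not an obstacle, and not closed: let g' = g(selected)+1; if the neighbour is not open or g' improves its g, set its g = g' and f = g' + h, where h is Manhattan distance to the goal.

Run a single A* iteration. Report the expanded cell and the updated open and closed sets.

expanded=(1,2); open=[(0,0) g=4 f=10, (0,1) g=5 f=10, (0,2) g=6 f=10, (1,3) g=6 f=8, (2,1) g=3 f=8, (3,1) g=2 f=8, (4,1) g=1 f=8]; closed=[(1,0), (1,1), (1,2), (2,0), (3,0), (4,0)]

step 1: expand (1,2) (f=8, h=3) → closed; open now [(0,0) g=4 f=10, (0,1) g=5 f=10, (0,2) g=6 f=10, (1,3) g=6 f=8, (2,1) g=3 f=8, (3,1) g=2 f=8, (4,1) g=1 f=8]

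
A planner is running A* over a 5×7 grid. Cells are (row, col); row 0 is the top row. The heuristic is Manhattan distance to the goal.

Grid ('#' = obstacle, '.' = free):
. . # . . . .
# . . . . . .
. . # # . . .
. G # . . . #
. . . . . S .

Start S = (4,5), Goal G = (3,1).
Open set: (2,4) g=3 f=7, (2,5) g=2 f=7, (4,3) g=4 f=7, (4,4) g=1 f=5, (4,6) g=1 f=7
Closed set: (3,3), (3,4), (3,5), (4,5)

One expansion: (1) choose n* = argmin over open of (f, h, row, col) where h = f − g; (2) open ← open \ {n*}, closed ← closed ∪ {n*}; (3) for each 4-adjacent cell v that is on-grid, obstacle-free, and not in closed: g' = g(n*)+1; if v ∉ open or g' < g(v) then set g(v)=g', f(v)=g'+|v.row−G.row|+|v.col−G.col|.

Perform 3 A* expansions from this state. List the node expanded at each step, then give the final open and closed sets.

step 1: expand (4,4) (f=5, h=4) → closed; open now [(2,4) g=3 f=7, (2,5) g=2 f=7, (4,3) g=2 f=5, (4,6) g=1 f=7]
step 2: expand (4,3) (f=5, h=3) → closed; open now [(2,4) g=3 f=7, (2,5) g=2 f=7, (4,2) g=3 f=5, (4,6) g=1 f=7]
step 3: expand (4,2) (f=5, h=2) → closed; open now [(2,4) g=3 f=7, (2,5) g=2 f=7, (4,1) g=4 f=5, (4,6) g=1 f=7]

order=[(4,4) → (4,3) → (4,2)]; open=[(2,4) g=3 f=7, (2,5) g=2 f=7, (4,1) g=4 f=5, (4,6) g=1 f=7]; closed=[(3,3), (3,4), (3,5), (4,2), (4,3), (4,4), (4,5)]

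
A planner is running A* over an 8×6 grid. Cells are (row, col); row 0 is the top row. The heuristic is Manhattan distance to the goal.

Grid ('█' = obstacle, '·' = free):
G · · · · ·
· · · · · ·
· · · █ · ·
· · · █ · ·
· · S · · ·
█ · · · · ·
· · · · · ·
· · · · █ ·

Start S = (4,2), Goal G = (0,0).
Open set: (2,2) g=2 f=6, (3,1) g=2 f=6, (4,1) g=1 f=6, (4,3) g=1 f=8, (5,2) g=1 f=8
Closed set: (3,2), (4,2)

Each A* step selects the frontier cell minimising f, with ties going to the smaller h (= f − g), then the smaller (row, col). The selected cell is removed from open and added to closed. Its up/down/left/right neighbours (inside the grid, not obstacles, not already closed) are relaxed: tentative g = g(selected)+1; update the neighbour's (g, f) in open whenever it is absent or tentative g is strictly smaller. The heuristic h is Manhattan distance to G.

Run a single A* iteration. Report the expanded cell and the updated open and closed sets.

step 1: expand (2,2) (f=6, h=4) → closed; open now [(1,2) g=3 f=6, (2,1) g=3 f=6, (3,1) g=2 f=6, (4,1) g=1 f=6, (4,3) g=1 f=8, (5,2) g=1 f=8]

expanded=(2,2); open=[(1,2) g=3 f=6, (2,1) g=3 f=6, (3,1) g=2 f=6, (4,1) g=1 f=6, (4,3) g=1 f=8, (5,2) g=1 f=8]; closed=[(2,2), (3,2), (4,2)]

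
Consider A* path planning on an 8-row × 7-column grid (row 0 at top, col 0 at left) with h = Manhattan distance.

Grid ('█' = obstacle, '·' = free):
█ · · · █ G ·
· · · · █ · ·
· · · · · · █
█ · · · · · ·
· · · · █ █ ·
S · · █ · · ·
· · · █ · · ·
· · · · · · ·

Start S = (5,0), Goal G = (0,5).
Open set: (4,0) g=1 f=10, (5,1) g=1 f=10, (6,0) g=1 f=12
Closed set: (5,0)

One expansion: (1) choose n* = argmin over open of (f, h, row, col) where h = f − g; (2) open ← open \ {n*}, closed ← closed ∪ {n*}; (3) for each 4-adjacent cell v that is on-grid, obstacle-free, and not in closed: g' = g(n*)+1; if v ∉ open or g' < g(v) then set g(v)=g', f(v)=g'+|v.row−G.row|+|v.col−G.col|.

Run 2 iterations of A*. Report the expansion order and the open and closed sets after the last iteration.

step 1: expand (4,0) (f=10, h=9) → closed; open now [(4,1) g=2 f=10, (5,1) g=1 f=10, (6,0) g=1 f=12]
step 2: expand (4,1) (f=10, h=8) → closed; open now [(3,1) g=3 f=10, (4,2) g=3 f=10, (5,1) g=1 f=10, (6,0) g=1 f=12]

order=[(4,0) → (4,1)]; open=[(3,1) g=3 f=10, (4,2) g=3 f=10, (5,1) g=1 f=10, (6,0) g=1 f=12]; closed=[(4,0), (4,1), (5,0)]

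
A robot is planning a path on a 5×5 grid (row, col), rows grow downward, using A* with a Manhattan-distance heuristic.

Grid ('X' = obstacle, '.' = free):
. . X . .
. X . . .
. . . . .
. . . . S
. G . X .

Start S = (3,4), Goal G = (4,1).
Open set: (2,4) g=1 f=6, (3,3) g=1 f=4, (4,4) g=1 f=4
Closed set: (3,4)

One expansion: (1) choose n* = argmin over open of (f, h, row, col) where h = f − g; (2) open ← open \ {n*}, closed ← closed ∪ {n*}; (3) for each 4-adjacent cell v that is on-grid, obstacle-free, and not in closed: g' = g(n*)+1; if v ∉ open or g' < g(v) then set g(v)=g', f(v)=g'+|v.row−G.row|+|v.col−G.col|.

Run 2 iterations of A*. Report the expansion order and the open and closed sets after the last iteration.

step 1: expand (3,3) (f=4, h=3) → closed; open now [(2,3) g=2 f=6, (2,4) g=1 f=6, (3,2) g=2 f=4, (4,4) g=1 f=4]
step 2: expand (3,2) (f=4, h=2) → closed; open now [(2,2) g=3 f=6, (2,3) g=2 f=6, (2,4) g=1 f=6, (3,1) g=3 f=4, (4,2) g=3 f=4, (4,4) g=1 f=4]

order=[(3,3) → (3,2)]; open=[(2,2) g=3 f=6, (2,3) g=2 f=6, (2,4) g=1 f=6, (3,1) g=3 f=4, (4,2) g=3 f=4, (4,4) g=1 f=4]; closed=[(3,2), (3,3), (3,4)]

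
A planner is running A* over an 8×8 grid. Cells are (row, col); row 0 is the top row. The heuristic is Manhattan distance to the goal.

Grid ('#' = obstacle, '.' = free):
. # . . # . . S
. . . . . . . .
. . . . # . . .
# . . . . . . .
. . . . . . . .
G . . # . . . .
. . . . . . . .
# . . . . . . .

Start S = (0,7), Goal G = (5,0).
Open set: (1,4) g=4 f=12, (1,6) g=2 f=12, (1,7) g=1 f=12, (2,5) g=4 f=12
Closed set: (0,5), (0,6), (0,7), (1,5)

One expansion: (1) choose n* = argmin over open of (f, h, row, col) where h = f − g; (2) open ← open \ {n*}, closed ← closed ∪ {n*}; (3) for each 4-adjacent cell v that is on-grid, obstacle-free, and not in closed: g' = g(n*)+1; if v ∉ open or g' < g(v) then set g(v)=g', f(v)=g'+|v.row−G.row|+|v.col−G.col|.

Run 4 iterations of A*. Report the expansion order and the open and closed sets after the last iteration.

step 1: expand (1,4) (f=12, h=8) → closed; open now [(1,3) g=5 f=12, (1,6) g=2 f=12, (1,7) g=1 f=12, (2,5) g=4 f=12]
step 2: expand (1,3) (f=12, h=7) → closed; open now [(0,3) g=6 f=14, (1,2) g=6 f=12, (1,6) g=2 f=12, (1,7) g=1 f=12, (2,3) g=6 f=12, (2,5) g=4 f=12]
step 3: expand (1,2) (f=12, h=6) → closed; open now [(0,2) g=7 f=14, (0,3) g=6 f=14, (1,1) g=7 f=12, (1,6) g=2 f=12, (1,7) g=1 f=12, (2,2) g=7 f=12, (2,3) g=6 f=12, (2,5) g=4 f=12]
step 4: expand (1,1) (f=12, h=5) → closed; open now [(0,2) g=7 f=14, (0,3) g=6 f=14, (1,0) g=8 f=12, (1,6) g=2 f=12, (1,7) g=1 f=12, (2,1) g=8 f=12, (2,2) g=7 f=12, (2,3) g=6 f=12, (2,5) g=4 f=12]

order=[(1,4) → (1,3) → (1,2) → (1,1)]; open=[(0,2) g=7 f=14, (0,3) g=6 f=14, (1,0) g=8 f=12, (1,6) g=2 f=12, (1,7) g=1 f=12, (2,1) g=8 f=12, (2,2) g=7 f=12, (2,3) g=6 f=12, (2,5) g=4 f=12]; closed=[(0,5), (0,6), (0,7), (1,1), (1,2), (1,3), (1,4), (1,5)]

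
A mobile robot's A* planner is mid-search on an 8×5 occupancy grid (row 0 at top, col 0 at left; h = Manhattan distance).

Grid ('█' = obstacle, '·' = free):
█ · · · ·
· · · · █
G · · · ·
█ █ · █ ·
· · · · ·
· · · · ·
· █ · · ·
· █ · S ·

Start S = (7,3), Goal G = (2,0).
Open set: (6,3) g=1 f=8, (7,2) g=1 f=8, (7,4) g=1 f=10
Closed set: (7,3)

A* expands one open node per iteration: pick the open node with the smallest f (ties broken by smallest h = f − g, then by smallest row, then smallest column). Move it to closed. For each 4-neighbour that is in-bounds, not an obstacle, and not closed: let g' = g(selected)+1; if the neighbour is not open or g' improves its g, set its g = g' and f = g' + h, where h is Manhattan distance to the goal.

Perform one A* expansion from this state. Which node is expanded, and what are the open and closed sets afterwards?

step 1: expand (6,3) (f=8, h=7) → closed; open now [(5,3) g=2 f=8, (6,2) g=2 f=8, (6,4) g=2 f=10, (7,2) g=1 f=8, (7,4) g=1 f=10]

expanded=(6,3); open=[(5,3) g=2 f=8, (6,2) g=2 f=8, (6,4) g=2 f=10, (7,2) g=1 f=8, (7,4) g=1 f=10]; closed=[(6,3), (7,3)]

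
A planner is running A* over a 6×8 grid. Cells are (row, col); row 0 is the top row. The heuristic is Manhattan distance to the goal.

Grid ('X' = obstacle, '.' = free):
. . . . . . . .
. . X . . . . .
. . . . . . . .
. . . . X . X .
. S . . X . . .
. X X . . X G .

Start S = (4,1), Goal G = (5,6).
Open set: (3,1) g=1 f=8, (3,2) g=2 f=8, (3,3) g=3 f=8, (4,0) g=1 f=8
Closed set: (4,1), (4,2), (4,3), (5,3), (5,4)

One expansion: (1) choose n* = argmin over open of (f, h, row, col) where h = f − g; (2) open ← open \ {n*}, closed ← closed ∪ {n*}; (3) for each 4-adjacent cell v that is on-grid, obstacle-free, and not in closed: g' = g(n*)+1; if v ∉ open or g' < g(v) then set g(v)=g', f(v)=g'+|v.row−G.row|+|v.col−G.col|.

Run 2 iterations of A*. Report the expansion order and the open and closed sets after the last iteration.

step 1: expand (3,3) (f=8, h=5) → closed; open now [(2,3) g=4 f=10, (3,1) g=1 f=8, (3,2) g=2 f=8, (4,0) g=1 f=8]
step 2: expand (3,2) (f=8, h=6) → closed; open now [(2,2) g=3 f=10, (2,3) g=4 f=10, (3,1) g=1 f=8, (4,0) g=1 f=8]

order=[(3,3) → (3,2)]; open=[(2,2) g=3 f=10, (2,3) g=4 f=10, (3,1) g=1 f=8, (4,0) g=1 f=8]; closed=[(3,2), (3,3), (4,1), (4,2), (4,3), (5,3), (5,4)]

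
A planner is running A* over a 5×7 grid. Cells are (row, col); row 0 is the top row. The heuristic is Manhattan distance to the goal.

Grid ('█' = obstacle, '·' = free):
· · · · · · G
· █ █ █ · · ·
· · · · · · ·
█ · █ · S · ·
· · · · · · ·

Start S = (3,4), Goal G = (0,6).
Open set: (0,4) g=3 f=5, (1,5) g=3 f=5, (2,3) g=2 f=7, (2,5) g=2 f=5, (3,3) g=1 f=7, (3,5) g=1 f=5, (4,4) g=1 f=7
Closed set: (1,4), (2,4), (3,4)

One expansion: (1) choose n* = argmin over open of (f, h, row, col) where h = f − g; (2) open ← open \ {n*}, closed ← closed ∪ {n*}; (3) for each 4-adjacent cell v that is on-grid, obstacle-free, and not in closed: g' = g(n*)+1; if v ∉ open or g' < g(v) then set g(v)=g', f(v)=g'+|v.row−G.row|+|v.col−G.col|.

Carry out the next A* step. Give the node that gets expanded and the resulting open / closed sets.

expanded=(0,4); open=[(0,3) g=4 f=7, (0,5) g=4 f=5, (1,5) g=3 f=5, (2,3) g=2 f=7, (2,5) g=2 f=5, (3,3) g=1 f=7, (3,5) g=1 f=5, (4,4) g=1 f=7]; closed=[(0,4), (1,4), (2,4), (3,4)]

step 1: expand (0,4) (f=5, h=2) → closed; open now [(0,3) g=4 f=7, (0,5) g=4 f=5, (1,5) g=3 f=5, (2,3) g=2 f=7, (2,5) g=2 f=5, (3,3) g=1 f=7, (3,5) g=1 f=5, (4,4) g=1 f=7]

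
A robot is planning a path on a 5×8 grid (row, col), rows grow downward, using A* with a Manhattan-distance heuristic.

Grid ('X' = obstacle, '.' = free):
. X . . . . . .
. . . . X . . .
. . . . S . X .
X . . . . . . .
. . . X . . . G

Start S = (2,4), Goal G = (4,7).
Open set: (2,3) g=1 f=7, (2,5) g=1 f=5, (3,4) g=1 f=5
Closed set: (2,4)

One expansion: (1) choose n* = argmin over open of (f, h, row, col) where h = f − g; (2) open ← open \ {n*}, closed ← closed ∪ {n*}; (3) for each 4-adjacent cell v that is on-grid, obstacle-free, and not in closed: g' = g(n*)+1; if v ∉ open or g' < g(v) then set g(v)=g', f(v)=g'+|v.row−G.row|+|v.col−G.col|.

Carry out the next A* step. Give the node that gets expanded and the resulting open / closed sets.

step 1: expand (2,5) (f=5, h=4) → closed; open now [(1,5) g=2 f=7, (2,3) g=1 f=7, (3,4) g=1 f=5, (3,5) g=2 f=5]

expanded=(2,5); open=[(1,5) g=2 f=7, (2,3) g=1 f=7, (3,4) g=1 f=5, (3,5) g=2 f=5]; closed=[(2,4), (2,5)]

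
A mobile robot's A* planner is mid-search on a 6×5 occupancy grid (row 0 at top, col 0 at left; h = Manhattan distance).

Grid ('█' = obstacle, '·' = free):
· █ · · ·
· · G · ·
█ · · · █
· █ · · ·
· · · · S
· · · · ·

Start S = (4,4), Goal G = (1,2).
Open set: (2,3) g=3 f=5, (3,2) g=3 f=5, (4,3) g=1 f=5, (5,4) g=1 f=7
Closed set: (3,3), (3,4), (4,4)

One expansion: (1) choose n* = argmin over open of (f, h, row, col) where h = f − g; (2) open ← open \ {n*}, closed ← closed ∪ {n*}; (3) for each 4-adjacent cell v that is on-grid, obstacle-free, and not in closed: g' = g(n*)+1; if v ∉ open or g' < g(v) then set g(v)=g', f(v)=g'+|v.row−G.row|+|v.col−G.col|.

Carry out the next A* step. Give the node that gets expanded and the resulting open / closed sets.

step 1: expand (2,3) (f=5, h=2) → closed; open now [(1,3) g=4 f=5, (2,2) g=4 f=5, (3,2) g=3 f=5, (4,3) g=1 f=5, (5,4) g=1 f=7]

expanded=(2,3); open=[(1,3) g=4 f=5, (2,2) g=4 f=5, (3,2) g=3 f=5, (4,3) g=1 f=5, (5,4) g=1 f=7]; closed=[(2,3), (3,3), (3,4), (4,4)]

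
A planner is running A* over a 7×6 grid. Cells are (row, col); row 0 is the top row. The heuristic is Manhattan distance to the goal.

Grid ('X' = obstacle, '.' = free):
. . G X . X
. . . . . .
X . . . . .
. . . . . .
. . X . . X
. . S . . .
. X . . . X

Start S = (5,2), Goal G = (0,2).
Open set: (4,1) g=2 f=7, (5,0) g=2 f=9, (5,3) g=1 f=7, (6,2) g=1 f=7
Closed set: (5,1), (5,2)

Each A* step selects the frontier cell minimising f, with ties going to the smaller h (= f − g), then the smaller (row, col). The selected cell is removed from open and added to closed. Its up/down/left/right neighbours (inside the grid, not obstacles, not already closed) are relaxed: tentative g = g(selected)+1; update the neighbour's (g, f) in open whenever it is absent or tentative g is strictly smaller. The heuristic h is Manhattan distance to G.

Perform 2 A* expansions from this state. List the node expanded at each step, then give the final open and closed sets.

step 1: expand (4,1) (f=7, h=5) → closed; open now [(3,1) g=3 f=7, (4,0) g=3 f=9, (5,0) g=2 f=9, (5,3) g=1 f=7, (6,2) g=1 f=7]
step 2: expand (3,1) (f=7, h=4) → closed; open now [(2,1) g=4 f=7, (3,0) g=4 f=9, (3,2) g=4 f=7, (4,0) g=3 f=9, (5,0) g=2 f=9, (5,3) g=1 f=7, (6,2) g=1 f=7]

order=[(4,1) → (3,1)]; open=[(2,1) g=4 f=7, (3,0) g=4 f=9, (3,2) g=4 f=7, (4,0) g=3 f=9, (5,0) g=2 f=9, (5,3) g=1 f=7, (6,2) g=1 f=7]; closed=[(3,1), (4,1), (5,1), (5,2)]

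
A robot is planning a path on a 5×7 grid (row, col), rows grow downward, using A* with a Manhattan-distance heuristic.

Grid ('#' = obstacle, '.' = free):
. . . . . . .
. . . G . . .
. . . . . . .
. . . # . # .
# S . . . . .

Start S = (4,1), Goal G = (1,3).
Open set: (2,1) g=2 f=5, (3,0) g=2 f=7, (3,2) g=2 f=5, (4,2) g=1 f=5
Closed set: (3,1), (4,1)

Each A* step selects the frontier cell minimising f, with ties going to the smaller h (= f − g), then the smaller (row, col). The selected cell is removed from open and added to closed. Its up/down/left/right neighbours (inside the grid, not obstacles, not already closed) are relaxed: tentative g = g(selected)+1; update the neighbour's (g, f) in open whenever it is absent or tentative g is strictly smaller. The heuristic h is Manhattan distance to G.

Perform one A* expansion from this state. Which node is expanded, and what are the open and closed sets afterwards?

expanded=(2,1); open=[(1,1) g=3 f=5, (2,0) g=3 f=7, (2,2) g=3 f=5, (3,0) g=2 f=7, (3,2) g=2 f=5, (4,2) g=1 f=5]; closed=[(2,1), (3,1), (4,1)]

step 1: expand (2,1) (f=5, h=3) → closed; open now [(1,1) g=3 f=5, (2,0) g=3 f=7, (2,2) g=3 f=5, (3,0) g=2 f=7, (3,2) g=2 f=5, (4,2) g=1 f=5]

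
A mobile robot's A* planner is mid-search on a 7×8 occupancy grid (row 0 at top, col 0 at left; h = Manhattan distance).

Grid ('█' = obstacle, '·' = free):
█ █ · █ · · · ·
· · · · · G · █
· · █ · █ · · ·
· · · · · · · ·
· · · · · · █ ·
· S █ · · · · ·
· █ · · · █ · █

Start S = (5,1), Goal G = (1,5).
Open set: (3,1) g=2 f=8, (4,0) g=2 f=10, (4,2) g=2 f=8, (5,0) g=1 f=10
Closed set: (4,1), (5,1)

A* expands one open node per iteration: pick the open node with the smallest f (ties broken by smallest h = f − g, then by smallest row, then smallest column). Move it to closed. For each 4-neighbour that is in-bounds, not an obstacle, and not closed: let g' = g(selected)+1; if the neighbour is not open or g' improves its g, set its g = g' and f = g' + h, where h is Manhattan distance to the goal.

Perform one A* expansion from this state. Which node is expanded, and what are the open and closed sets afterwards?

expanded=(3,1); open=[(2,1) g=3 f=8, (3,0) g=3 f=10, (3,2) g=3 f=8, (4,0) g=2 f=10, (4,2) g=2 f=8, (5,0) g=1 f=10]; closed=[(3,1), (4,1), (5,1)]

step 1: expand (3,1) (f=8, h=6) → closed; open now [(2,1) g=3 f=8, (3,0) g=3 f=10, (3,2) g=3 f=8, (4,0) g=2 f=10, (4,2) g=2 f=8, (5,0) g=1 f=10]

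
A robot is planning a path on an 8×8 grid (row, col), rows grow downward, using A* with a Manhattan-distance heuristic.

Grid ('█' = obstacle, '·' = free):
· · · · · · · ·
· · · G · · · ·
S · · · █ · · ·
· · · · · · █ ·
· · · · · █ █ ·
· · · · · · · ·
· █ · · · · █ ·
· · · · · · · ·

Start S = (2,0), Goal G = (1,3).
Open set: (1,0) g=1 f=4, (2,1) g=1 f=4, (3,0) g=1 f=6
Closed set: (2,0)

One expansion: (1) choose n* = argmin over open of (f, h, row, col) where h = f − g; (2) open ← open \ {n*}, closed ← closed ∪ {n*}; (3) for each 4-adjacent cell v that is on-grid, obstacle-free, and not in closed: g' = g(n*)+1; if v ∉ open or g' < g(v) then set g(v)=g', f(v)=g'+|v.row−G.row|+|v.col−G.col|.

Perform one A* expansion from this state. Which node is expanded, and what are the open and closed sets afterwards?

step 1: expand (1,0) (f=4, h=3) → closed; open now [(0,0) g=2 f=6, (1,1) g=2 f=4, (2,1) g=1 f=4, (3,0) g=1 f=6]

expanded=(1,0); open=[(0,0) g=2 f=6, (1,1) g=2 f=4, (2,1) g=1 f=4, (3,0) g=1 f=6]; closed=[(1,0), (2,0)]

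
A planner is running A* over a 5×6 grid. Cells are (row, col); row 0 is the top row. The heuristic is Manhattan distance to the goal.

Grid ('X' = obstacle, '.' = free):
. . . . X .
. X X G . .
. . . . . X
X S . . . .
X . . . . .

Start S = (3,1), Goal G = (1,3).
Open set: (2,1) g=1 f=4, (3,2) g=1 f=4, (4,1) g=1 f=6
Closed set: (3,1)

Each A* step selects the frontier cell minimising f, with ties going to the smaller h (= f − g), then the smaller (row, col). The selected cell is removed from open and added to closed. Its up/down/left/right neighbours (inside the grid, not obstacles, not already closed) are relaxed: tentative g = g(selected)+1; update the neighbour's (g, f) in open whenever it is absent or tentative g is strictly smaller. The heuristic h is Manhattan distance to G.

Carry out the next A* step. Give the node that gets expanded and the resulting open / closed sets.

expanded=(2,1); open=[(2,0) g=2 f=6, (2,2) g=2 f=4, (3,2) g=1 f=4, (4,1) g=1 f=6]; closed=[(2,1), (3,1)]

step 1: expand (2,1) (f=4, h=3) → closed; open now [(2,0) g=2 f=6, (2,2) g=2 f=4, (3,2) g=1 f=4, (4,1) g=1 f=6]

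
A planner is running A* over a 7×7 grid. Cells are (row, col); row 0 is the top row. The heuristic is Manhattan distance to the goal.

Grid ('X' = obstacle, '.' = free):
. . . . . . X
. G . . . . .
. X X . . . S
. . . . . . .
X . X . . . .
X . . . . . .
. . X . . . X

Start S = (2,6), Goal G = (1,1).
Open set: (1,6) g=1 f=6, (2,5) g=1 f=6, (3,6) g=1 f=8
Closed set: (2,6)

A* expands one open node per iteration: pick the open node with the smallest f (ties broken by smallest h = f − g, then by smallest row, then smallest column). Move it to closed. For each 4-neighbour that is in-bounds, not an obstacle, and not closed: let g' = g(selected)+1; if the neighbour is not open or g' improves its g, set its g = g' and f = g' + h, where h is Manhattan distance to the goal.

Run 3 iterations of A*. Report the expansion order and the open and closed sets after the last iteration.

order=[(1,6) → (1,5) → (1,4)]; open=[(0,4) g=4 f=8, (0,5) g=3 f=8, (1,3) g=4 f=6, (2,4) g=4 f=8, (2,5) g=1 f=6, (3,6) g=1 f=8]; closed=[(1,4), (1,5), (1,6), (2,6)]

step 1: expand (1,6) (f=6, h=5) → closed; open now [(1,5) g=2 f=6, (2,5) g=1 f=6, (3,6) g=1 f=8]
step 2: expand (1,5) (f=6, h=4) → closed; open now [(0,5) g=3 f=8, (1,4) g=3 f=6, (2,5) g=1 f=6, (3,6) g=1 f=8]
step 3: expand (1,4) (f=6, h=3) → closed; open now [(0,4) g=4 f=8, (0,5) g=3 f=8, (1,3) g=4 f=6, (2,4) g=4 f=8, (2,5) g=1 f=6, (3,6) g=1 f=8]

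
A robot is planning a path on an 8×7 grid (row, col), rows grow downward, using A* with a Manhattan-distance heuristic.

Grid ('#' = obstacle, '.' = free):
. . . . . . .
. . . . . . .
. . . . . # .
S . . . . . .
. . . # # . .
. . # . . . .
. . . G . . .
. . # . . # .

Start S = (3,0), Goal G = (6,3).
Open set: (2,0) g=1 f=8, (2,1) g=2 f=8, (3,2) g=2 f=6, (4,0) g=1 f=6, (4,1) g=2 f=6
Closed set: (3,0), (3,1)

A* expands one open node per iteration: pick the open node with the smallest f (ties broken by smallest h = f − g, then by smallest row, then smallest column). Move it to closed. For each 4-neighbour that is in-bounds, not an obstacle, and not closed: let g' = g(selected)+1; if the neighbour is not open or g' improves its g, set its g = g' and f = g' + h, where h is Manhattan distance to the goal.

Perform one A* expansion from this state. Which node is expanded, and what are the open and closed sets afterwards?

step 1: expand (3,2) (f=6, h=4) → closed; open now [(2,0) g=1 f=8, (2,1) g=2 f=8, (2,2) g=3 f=8, (3,3) g=3 f=6, (4,0) g=1 f=6, (4,1) g=2 f=6, (4,2) g=3 f=6]

expanded=(3,2); open=[(2,0) g=1 f=8, (2,1) g=2 f=8, (2,2) g=3 f=8, (3,3) g=3 f=6, (4,0) g=1 f=6, (4,1) g=2 f=6, (4,2) g=3 f=6]; closed=[(3,0), (3,1), (3,2)]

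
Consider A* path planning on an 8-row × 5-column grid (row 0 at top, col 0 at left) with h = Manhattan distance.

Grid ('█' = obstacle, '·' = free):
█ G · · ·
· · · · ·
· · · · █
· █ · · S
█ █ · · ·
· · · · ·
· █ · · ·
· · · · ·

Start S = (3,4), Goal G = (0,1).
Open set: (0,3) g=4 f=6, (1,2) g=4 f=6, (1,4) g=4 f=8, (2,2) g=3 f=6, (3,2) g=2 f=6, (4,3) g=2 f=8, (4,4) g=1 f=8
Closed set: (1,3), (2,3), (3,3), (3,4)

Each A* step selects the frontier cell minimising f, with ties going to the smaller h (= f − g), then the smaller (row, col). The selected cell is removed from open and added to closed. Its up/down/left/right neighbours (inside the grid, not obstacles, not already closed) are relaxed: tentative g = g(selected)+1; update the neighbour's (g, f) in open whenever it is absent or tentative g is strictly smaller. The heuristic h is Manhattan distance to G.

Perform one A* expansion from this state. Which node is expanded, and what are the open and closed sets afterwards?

expanded=(0,3); open=[(0,2) g=5 f=6, (0,4) g=5 f=8, (1,2) g=4 f=6, (1,4) g=4 f=8, (2,2) g=3 f=6, (3,2) g=2 f=6, (4,3) g=2 f=8, (4,4) g=1 f=8]; closed=[(0,3), (1,3), (2,3), (3,3), (3,4)]

step 1: expand (0,3) (f=6, h=2) → closed; open now [(0,2) g=5 f=6, (0,4) g=5 f=8, (1,2) g=4 f=6, (1,4) g=4 f=8, (2,2) g=3 f=6, (3,2) g=2 f=6, (4,3) g=2 f=8, (4,4) g=1 f=8]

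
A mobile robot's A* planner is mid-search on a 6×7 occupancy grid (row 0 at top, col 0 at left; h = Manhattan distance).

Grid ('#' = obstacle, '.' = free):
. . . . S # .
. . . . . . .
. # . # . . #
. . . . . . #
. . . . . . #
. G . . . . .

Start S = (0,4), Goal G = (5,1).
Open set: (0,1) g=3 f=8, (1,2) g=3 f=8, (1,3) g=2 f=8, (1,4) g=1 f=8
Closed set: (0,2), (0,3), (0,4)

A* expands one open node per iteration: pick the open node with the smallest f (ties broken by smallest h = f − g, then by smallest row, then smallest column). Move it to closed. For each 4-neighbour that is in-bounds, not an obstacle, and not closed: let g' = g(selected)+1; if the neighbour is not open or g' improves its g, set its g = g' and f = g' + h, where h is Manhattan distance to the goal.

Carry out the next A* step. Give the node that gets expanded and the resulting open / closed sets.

expanded=(0,1); open=[(0,0) g=4 f=10, (1,1) g=4 f=8, (1,2) g=3 f=8, (1,3) g=2 f=8, (1,4) g=1 f=8]; closed=[(0,1), (0,2), (0,3), (0,4)]

step 1: expand (0,1) (f=8, h=5) → closed; open now [(0,0) g=4 f=10, (1,1) g=4 f=8, (1,2) g=3 f=8, (1,3) g=2 f=8, (1,4) g=1 f=8]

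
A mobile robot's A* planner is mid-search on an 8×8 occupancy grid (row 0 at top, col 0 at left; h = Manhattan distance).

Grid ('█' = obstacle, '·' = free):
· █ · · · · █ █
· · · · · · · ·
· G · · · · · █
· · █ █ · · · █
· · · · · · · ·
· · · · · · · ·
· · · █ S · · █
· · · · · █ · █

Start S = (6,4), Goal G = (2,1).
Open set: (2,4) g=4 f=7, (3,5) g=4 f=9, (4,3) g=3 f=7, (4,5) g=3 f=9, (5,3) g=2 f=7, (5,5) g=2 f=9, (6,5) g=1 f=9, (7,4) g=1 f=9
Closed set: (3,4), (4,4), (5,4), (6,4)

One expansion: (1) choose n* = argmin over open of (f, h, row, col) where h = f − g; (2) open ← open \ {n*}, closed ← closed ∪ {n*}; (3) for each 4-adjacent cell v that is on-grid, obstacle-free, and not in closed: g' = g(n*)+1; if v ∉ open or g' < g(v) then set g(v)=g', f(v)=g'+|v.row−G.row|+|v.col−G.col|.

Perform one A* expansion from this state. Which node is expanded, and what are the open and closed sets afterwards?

expanded=(2,4); open=[(1,4) g=5 f=9, (2,3) g=5 f=7, (2,5) g=5 f=9, (3,5) g=4 f=9, (4,3) g=3 f=7, (4,5) g=3 f=9, (5,3) g=2 f=7, (5,5) g=2 f=9, (6,5) g=1 f=9, (7,4) g=1 f=9]; closed=[(2,4), (3,4), (4,4), (5,4), (6,4)]

step 1: expand (2,4) (f=7, h=3) → closed; open now [(1,4) g=5 f=9, (2,3) g=5 f=7, (2,5) g=5 f=9, (3,5) g=4 f=9, (4,3) g=3 f=7, (4,5) g=3 f=9, (5,3) g=2 f=7, (5,5) g=2 f=9, (6,5) g=1 f=9, (7,4) g=1 f=9]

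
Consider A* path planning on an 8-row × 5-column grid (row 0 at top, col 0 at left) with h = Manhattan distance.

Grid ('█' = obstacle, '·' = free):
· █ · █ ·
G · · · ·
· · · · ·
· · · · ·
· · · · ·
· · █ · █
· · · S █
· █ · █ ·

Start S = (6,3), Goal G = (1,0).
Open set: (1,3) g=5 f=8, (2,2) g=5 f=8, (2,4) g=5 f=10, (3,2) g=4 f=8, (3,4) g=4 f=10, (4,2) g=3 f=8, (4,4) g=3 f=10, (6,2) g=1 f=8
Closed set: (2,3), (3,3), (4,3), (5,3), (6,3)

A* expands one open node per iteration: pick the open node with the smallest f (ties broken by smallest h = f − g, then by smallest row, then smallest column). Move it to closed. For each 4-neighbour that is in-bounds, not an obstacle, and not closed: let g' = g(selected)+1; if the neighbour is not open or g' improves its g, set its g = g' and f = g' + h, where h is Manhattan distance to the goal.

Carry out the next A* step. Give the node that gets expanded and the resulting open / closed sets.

expanded=(1,3); open=[(1,2) g=6 f=8, (1,4) g=6 f=10, (2,2) g=5 f=8, (2,4) g=5 f=10, (3,2) g=4 f=8, (3,4) g=4 f=10, (4,2) g=3 f=8, (4,4) g=3 f=10, (6,2) g=1 f=8]; closed=[(1,3), (2,3), (3,3), (4,3), (5,3), (6,3)]

step 1: expand (1,3) (f=8, h=3) → closed; open now [(1,2) g=6 f=8, (1,4) g=6 f=10, (2,2) g=5 f=8, (2,4) g=5 f=10, (3,2) g=4 f=8, (3,4) g=4 f=10, (4,2) g=3 f=8, (4,4) g=3 f=10, (6,2) g=1 f=8]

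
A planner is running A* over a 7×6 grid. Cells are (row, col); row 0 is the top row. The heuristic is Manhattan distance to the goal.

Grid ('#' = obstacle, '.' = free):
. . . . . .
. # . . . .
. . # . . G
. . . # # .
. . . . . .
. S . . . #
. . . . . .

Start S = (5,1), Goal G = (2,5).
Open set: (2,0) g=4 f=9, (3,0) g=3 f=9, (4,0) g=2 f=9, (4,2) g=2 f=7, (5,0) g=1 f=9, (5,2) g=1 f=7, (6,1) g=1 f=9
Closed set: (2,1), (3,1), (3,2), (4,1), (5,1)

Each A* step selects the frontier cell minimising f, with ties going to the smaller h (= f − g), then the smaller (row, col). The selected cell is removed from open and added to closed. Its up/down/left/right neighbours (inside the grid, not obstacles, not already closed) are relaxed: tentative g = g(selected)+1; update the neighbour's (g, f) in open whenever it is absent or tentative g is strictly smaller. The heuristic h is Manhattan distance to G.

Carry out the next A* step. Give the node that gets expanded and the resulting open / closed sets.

step 1: expand (4,2) (f=7, h=5) → closed; open now [(2,0) g=4 f=9, (3,0) g=3 f=9, (4,0) g=2 f=9, (4,3) g=3 f=7, (5,0) g=1 f=9, (5,2) g=1 f=7, (6,1) g=1 f=9]

expanded=(4,2); open=[(2,0) g=4 f=9, (3,0) g=3 f=9, (4,0) g=2 f=9, (4,3) g=3 f=7, (5,0) g=1 f=9, (5,2) g=1 f=7, (6,1) g=1 f=9]; closed=[(2,1), (3,1), (3,2), (4,1), (4,2), (5,1)]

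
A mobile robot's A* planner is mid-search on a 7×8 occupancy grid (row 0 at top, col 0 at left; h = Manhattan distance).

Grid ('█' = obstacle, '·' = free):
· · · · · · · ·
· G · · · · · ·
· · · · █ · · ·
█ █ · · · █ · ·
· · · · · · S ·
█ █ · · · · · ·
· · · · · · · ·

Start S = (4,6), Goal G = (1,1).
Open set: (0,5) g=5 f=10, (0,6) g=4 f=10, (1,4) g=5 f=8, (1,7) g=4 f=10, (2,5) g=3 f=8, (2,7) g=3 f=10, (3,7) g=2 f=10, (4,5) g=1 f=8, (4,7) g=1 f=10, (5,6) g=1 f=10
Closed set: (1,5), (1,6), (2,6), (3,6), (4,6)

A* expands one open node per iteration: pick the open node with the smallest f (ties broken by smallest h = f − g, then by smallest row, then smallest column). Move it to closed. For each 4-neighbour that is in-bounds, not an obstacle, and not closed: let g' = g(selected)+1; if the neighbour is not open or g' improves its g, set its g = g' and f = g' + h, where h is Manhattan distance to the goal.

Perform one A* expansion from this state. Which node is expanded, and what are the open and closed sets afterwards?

expanded=(1,4); open=[(0,4) g=6 f=10, (0,5) g=5 f=10, (0,6) g=4 f=10, (1,3) g=6 f=8, (1,7) g=4 f=10, (2,5) g=3 f=8, (2,7) g=3 f=10, (3,7) g=2 f=10, (4,5) g=1 f=8, (4,7) g=1 f=10, (5,6) g=1 f=10]; closed=[(1,4), (1,5), (1,6), (2,6), (3,6), (4,6)]

step 1: expand (1,4) (f=8, h=3) → closed; open now [(0,4) g=6 f=10, (0,5) g=5 f=10, (0,6) g=4 f=10, (1,3) g=6 f=8, (1,7) g=4 f=10, (2,5) g=3 f=8, (2,7) g=3 f=10, (3,7) g=2 f=10, (4,5) g=1 f=8, (4,7) g=1 f=10, (5,6) g=1 f=10]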